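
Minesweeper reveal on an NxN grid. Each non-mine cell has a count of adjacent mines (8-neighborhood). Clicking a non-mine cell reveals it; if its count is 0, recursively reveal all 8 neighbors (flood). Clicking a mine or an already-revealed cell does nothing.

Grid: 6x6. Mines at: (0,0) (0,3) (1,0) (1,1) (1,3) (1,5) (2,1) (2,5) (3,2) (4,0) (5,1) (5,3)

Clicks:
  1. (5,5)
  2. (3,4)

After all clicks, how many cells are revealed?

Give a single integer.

Answer: 6

Derivation:
Click 1 (5,5) count=0: revealed 6 new [(3,4) (3,5) (4,4) (4,5) (5,4) (5,5)] -> total=6
Click 2 (3,4) count=1: revealed 0 new [(none)] -> total=6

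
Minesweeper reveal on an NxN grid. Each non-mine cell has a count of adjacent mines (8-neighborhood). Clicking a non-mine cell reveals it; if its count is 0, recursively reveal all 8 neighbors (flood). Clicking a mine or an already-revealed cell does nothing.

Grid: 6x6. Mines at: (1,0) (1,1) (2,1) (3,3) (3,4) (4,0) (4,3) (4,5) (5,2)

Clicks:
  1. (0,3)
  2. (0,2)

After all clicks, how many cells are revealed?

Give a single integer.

Answer: 12

Derivation:
Click 1 (0,3) count=0: revealed 12 new [(0,2) (0,3) (0,4) (0,5) (1,2) (1,3) (1,4) (1,5) (2,2) (2,3) (2,4) (2,5)] -> total=12
Click 2 (0,2) count=1: revealed 0 new [(none)] -> total=12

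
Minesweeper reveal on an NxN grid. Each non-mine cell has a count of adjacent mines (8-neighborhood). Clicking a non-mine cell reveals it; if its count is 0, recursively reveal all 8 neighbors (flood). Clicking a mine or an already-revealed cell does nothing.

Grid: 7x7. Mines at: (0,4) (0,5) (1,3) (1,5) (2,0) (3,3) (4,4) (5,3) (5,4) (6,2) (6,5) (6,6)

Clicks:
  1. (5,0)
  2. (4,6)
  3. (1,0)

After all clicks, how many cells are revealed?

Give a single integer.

Click 1 (5,0) count=0: revealed 11 new [(3,0) (3,1) (3,2) (4,0) (4,1) (4,2) (5,0) (5,1) (5,2) (6,0) (6,1)] -> total=11
Click 2 (4,6) count=0: revealed 8 new [(2,5) (2,6) (3,5) (3,6) (4,5) (4,6) (5,5) (5,6)] -> total=19
Click 3 (1,0) count=1: revealed 1 new [(1,0)] -> total=20

Answer: 20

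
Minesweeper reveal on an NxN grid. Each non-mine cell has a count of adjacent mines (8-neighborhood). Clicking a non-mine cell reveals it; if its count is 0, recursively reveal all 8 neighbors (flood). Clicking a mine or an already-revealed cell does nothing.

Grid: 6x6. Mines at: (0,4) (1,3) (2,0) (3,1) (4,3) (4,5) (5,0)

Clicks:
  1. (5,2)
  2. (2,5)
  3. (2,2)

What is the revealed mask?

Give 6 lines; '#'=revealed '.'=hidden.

Click 1 (5,2) count=1: revealed 1 new [(5,2)] -> total=1
Click 2 (2,5) count=0: revealed 6 new [(1,4) (1,5) (2,4) (2,5) (3,4) (3,5)] -> total=7
Click 3 (2,2) count=2: revealed 1 new [(2,2)] -> total=8

Answer: ......
....##
..#.##
....##
......
..#...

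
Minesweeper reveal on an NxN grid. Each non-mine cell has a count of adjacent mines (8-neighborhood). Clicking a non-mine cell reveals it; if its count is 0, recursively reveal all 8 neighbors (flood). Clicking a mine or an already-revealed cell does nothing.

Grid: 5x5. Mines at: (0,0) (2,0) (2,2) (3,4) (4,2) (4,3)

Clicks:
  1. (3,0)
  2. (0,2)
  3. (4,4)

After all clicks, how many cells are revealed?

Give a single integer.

Click 1 (3,0) count=1: revealed 1 new [(3,0)] -> total=1
Click 2 (0,2) count=0: revealed 10 new [(0,1) (0,2) (0,3) (0,4) (1,1) (1,2) (1,3) (1,4) (2,3) (2,4)] -> total=11
Click 3 (4,4) count=2: revealed 1 new [(4,4)] -> total=12

Answer: 12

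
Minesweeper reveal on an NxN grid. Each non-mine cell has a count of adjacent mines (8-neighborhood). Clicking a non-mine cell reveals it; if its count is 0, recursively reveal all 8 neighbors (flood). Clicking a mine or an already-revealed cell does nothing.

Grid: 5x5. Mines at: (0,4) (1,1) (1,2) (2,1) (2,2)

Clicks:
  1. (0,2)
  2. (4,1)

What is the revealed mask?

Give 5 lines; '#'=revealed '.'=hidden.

Click 1 (0,2) count=2: revealed 1 new [(0,2)] -> total=1
Click 2 (4,1) count=0: revealed 14 new [(1,3) (1,4) (2,3) (2,4) (3,0) (3,1) (3,2) (3,3) (3,4) (4,0) (4,1) (4,2) (4,3) (4,4)] -> total=15

Answer: ..#..
...##
...##
#####
#####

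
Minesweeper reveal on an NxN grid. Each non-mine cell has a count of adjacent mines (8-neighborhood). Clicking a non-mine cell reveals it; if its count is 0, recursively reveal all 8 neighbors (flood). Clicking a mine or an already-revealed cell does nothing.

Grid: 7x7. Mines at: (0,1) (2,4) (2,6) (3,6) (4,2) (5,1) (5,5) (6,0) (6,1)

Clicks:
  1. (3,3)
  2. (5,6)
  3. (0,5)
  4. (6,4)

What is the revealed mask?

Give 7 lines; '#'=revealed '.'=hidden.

Click 1 (3,3) count=2: revealed 1 new [(3,3)] -> total=1
Click 2 (5,6) count=1: revealed 1 new [(5,6)] -> total=2
Click 3 (0,5) count=0: revealed 10 new [(0,2) (0,3) (0,4) (0,5) (0,6) (1,2) (1,3) (1,4) (1,5) (1,6)] -> total=12
Click 4 (6,4) count=1: revealed 1 new [(6,4)] -> total=13

Answer: ..#####
..#####
.......
...#...
.......
......#
....#..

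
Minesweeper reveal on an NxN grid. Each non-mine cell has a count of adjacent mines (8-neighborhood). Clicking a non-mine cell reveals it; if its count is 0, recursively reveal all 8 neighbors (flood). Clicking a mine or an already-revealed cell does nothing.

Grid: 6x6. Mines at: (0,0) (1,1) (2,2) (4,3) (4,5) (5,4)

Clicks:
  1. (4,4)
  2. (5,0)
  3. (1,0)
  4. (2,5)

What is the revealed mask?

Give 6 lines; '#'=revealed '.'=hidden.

Click 1 (4,4) count=3: revealed 1 new [(4,4)] -> total=1
Click 2 (5,0) count=0: revealed 11 new [(2,0) (2,1) (3,0) (3,1) (3,2) (4,0) (4,1) (4,2) (5,0) (5,1) (5,2)] -> total=12
Click 3 (1,0) count=2: revealed 1 new [(1,0)] -> total=13
Click 4 (2,5) count=0: revealed 14 new [(0,2) (0,3) (0,4) (0,5) (1,2) (1,3) (1,4) (1,5) (2,3) (2,4) (2,5) (3,3) (3,4) (3,5)] -> total=27

Answer: ..####
#.####
##.###
######
###.#.
###...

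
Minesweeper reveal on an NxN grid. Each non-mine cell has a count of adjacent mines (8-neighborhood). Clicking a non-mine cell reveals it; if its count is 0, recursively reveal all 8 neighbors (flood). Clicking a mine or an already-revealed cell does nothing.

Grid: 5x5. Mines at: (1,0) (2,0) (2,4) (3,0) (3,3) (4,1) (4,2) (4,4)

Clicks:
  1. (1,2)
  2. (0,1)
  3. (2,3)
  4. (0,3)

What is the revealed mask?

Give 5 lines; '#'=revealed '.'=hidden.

Answer: .####
.####
.###.
.....
.....

Derivation:
Click 1 (1,2) count=0: revealed 11 new [(0,1) (0,2) (0,3) (0,4) (1,1) (1,2) (1,3) (1,4) (2,1) (2,2) (2,3)] -> total=11
Click 2 (0,1) count=1: revealed 0 new [(none)] -> total=11
Click 3 (2,3) count=2: revealed 0 new [(none)] -> total=11
Click 4 (0,3) count=0: revealed 0 new [(none)] -> total=11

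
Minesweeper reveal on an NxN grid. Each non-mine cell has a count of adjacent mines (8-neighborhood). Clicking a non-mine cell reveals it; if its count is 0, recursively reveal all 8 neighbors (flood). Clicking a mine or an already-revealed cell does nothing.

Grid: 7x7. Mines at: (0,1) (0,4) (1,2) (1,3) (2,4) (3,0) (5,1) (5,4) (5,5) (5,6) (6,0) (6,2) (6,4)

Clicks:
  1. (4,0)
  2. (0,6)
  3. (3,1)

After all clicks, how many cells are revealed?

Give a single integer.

Answer: 12

Derivation:
Click 1 (4,0) count=2: revealed 1 new [(4,0)] -> total=1
Click 2 (0,6) count=0: revealed 10 new [(0,5) (0,6) (1,5) (1,6) (2,5) (2,6) (3,5) (3,6) (4,5) (4,6)] -> total=11
Click 3 (3,1) count=1: revealed 1 new [(3,1)] -> total=12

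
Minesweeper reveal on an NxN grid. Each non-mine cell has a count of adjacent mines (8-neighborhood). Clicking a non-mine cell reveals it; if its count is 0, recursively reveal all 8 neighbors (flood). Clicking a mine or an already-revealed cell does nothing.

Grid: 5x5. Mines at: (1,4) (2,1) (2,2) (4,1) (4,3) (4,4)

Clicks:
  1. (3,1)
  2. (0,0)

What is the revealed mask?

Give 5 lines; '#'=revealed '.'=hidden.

Answer: ####.
####.
.....
.#...
.....

Derivation:
Click 1 (3,1) count=3: revealed 1 new [(3,1)] -> total=1
Click 2 (0,0) count=0: revealed 8 new [(0,0) (0,1) (0,2) (0,3) (1,0) (1,1) (1,2) (1,3)] -> total=9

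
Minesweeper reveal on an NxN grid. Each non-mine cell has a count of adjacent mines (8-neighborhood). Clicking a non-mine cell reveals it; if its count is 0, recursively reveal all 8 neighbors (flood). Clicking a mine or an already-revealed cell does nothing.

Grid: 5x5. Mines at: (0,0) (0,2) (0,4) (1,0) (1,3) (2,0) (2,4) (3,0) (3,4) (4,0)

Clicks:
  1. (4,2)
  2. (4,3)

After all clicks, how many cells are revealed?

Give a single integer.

Answer: 9

Derivation:
Click 1 (4,2) count=0: revealed 9 new [(2,1) (2,2) (2,3) (3,1) (3,2) (3,3) (4,1) (4,2) (4,3)] -> total=9
Click 2 (4,3) count=1: revealed 0 new [(none)] -> total=9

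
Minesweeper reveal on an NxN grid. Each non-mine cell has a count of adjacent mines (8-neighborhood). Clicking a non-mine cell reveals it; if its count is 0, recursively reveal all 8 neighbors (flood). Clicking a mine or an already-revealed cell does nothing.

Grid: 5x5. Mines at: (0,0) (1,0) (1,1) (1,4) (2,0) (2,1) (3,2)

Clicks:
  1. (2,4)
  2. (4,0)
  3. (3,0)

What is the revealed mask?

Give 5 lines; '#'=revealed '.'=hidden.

Answer: .....
.....
....#
##...
##...

Derivation:
Click 1 (2,4) count=1: revealed 1 new [(2,4)] -> total=1
Click 2 (4,0) count=0: revealed 4 new [(3,0) (3,1) (4,0) (4,1)] -> total=5
Click 3 (3,0) count=2: revealed 0 new [(none)] -> total=5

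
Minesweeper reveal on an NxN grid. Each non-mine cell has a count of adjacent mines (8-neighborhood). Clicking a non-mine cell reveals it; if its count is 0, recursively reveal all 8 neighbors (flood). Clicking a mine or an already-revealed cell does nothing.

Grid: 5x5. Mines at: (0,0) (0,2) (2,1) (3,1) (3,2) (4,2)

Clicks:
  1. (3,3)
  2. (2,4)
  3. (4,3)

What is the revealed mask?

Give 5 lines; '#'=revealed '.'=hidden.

Click 1 (3,3) count=2: revealed 1 new [(3,3)] -> total=1
Click 2 (2,4) count=0: revealed 9 new [(0,3) (0,4) (1,3) (1,4) (2,3) (2,4) (3,4) (4,3) (4,4)] -> total=10
Click 3 (4,3) count=2: revealed 0 new [(none)] -> total=10

Answer: ...##
...##
...##
...##
...##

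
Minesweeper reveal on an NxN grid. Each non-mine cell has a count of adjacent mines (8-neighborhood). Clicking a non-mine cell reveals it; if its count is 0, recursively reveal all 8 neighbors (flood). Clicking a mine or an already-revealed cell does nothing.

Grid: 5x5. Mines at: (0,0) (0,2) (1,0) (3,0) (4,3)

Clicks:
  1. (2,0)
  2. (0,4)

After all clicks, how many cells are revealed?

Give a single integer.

Answer: 15

Derivation:
Click 1 (2,0) count=2: revealed 1 new [(2,0)] -> total=1
Click 2 (0,4) count=0: revealed 14 new [(0,3) (0,4) (1,1) (1,2) (1,3) (1,4) (2,1) (2,2) (2,3) (2,4) (3,1) (3,2) (3,3) (3,4)] -> total=15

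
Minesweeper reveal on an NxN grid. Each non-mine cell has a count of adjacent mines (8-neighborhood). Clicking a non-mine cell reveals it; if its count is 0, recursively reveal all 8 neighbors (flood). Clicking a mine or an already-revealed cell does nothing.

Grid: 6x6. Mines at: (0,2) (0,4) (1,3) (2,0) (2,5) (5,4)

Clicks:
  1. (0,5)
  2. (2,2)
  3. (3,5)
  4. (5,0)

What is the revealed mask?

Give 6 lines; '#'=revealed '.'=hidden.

Answer: .....#
......
.####.
######
#####.
####..

Derivation:
Click 1 (0,5) count=1: revealed 1 new [(0,5)] -> total=1
Click 2 (2,2) count=1: revealed 1 new [(2,2)] -> total=2
Click 3 (3,5) count=1: revealed 1 new [(3,5)] -> total=3
Click 4 (5,0) count=0: revealed 17 new [(2,1) (2,3) (2,4) (3,0) (3,1) (3,2) (3,3) (3,4) (4,0) (4,1) (4,2) (4,3) (4,4) (5,0) (5,1) (5,2) (5,3)] -> total=20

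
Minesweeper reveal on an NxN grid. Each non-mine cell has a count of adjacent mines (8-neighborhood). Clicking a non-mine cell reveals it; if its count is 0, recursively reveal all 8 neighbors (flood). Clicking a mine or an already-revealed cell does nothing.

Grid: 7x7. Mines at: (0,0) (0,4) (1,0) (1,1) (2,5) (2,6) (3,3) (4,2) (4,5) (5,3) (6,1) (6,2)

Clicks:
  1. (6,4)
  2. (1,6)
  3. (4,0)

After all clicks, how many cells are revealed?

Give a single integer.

Answer: 10

Derivation:
Click 1 (6,4) count=1: revealed 1 new [(6,4)] -> total=1
Click 2 (1,6) count=2: revealed 1 new [(1,6)] -> total=2
Click 3 (4,0) count=0: revealed 8 new [(2,0) (2,1) (3,0) (3,1) (4,0) (4,1) (5,0) (5,1)] -> total=10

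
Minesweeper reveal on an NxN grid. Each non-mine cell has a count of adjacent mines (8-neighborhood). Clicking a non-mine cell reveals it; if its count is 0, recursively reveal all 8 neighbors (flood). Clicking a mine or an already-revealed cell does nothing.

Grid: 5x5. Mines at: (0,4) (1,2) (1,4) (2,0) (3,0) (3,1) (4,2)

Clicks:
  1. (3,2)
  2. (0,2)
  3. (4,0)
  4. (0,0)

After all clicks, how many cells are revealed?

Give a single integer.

Click 1 (3,2) count=2: revealed 1 new [(3,2)] -> total=1
Click 2 (0,2) count=1: revealed 1 new [(0,2)] -> total=2
Click 3 (4,0) count=2: revealed 1 new [(4,0)] -> total=3
Click 4 (0,0) count=0: revealed 4 new [(0,0) (0,1) (1,0) (1,1)] -> total=7

Answer: 7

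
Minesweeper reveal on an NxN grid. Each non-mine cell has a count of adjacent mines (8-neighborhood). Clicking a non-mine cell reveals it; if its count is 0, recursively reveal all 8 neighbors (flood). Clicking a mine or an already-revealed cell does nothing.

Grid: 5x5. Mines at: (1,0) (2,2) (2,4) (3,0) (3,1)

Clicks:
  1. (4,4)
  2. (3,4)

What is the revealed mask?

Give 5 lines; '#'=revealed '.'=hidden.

Answer: .....
.....
.....
..###
..###

Derivation:
Click 1 (4,4) count=0: revealed 6 new [(3,2) (3,3) (3,4) (4,2) (4,3) (4,4)] -> total=6
Click 2 (3,4) count=1: revealed 0 new [(none)] -> total=6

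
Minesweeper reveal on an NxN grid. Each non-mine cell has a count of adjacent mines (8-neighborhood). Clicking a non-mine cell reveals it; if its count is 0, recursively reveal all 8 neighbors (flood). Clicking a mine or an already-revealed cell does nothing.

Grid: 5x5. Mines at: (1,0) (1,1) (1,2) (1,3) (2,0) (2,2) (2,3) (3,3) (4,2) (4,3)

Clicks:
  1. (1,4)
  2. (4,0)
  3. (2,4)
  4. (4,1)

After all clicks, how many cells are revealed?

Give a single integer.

Answer: 6

Derivation:
Click 1 (1,4) count=2: revealed 1 new [(1,4)] -> total=1
Click 2 (4,0) count=0: revealed 4 new [(3,0) (3,1) (4,0) (4,1)] -> total=5
Click 3 (2,4) count=3: revealed 1 new [(2,4)] -> total=6
Click 4 (4,1) count=1: revealed 0 new [(none)] -> total=6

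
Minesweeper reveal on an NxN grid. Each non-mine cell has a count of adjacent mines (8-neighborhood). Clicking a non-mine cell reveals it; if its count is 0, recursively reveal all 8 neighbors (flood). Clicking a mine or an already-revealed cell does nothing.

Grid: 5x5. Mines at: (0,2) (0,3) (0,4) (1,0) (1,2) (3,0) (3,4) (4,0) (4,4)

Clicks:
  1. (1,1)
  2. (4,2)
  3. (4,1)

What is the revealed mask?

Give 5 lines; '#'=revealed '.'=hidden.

Click 1 (1,1) count=3: revealed 1 new [(1,1)] -> total=1
Click 2 (4,2) count=0: revealed 9 new [(2,1) (2,2) (2,3) (3,1) (3,2) (3,3) (4,1) (4,2) (4,3)] -> total=10
Click 3 (4,1) count=2: revealed 0 new [(none)] -> total=10

Answer: .....
.#...
.###.
.###.
.###.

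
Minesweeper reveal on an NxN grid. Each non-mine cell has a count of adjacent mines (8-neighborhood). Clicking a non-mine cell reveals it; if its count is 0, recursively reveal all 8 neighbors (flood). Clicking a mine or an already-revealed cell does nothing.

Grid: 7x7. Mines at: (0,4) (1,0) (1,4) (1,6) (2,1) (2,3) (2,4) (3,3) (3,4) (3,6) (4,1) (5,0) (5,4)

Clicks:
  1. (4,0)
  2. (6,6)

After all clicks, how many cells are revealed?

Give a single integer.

Answer: 7

Derivation:
Click 1 (4,0) count=2: revealed 1 new [(4,0)] -> total=1
Click 2 (6,6) count=0: revealed 6 new [(4,5) (4,6) (5,5) (5,6) (6,5) (6,6)] -> total=7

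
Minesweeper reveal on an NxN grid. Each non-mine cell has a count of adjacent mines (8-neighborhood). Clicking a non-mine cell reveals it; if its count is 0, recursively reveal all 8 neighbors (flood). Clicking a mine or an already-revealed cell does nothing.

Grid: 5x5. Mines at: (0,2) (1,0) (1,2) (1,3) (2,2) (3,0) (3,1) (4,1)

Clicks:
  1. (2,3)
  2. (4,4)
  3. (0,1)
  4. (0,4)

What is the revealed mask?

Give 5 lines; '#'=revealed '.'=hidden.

Click 1 (2,3) count=3: revealed 1 new [(2,3)] -> total=1
Click 2 (4,4) count=0: revealed 7 new [(2,4) (3,2) (3,3) (3,4) (4,2) (4,3) (4,4)] -> total=8
Click 3 (0,1) count=3: revealed 1 new [(0,1)] -> total=9
Click 4 (0,4) count=1: revealed 1 new [(0,4)] -> total=10

Answer: .#..#
.....
...##
..###
..###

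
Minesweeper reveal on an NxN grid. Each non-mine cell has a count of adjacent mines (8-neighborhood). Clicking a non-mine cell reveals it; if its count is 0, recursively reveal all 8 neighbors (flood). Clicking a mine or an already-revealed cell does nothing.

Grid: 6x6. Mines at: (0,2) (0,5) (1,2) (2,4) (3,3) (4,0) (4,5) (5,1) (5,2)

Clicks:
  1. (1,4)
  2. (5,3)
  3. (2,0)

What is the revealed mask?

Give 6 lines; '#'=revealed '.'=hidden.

Answer: ##....
##..#.
##....
##....
......
...#..

Derivation:
Click 1 (1,4) count=2: revealed 1 new [(1,4)] -> total=1
Click 2 (5,3) count=1: revealed 1 new [(5,3)] -> total=2
Click 3 (2,0) count=0: revealed 8 new [(0,0) (0,1) (1,0) (1,1) (2,0) (2,1) (3,0) (3,1)] -> total=10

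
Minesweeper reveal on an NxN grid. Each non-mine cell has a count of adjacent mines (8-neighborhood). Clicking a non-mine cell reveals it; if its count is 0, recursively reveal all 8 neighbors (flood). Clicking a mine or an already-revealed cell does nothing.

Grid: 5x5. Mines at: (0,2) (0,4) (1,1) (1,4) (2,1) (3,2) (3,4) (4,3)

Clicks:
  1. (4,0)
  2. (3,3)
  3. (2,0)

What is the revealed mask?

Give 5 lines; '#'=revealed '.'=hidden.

Answer: .....
.....
#....
##.#.
##...

Derivation:
Click 1 (4,0) count=0: revealed 4 new [(3,0) (3,1) (4,0) (4,1)] -> total=4
Click 2 (3,3) count=3: revealed 1 new [(3,3)] -> total=5
Click 3 (2,0) count=2: revealed 1 new [(2,0)] -> total=6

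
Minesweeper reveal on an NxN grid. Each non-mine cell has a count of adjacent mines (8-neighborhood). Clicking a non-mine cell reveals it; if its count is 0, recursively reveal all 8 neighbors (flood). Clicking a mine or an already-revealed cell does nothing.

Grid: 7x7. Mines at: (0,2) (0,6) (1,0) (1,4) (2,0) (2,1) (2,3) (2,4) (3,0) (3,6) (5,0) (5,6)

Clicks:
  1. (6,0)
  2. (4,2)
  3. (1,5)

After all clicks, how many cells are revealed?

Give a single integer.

Click 1 (6,0) count=1: revealed 1 new [(6,0)] -> total=1
Click 2 (4,2) count=0: revealed 20 new [(3,1) (3,2) (3,3) (3,4) (3,5) (4,1) (4,2) (4,3) (4,4) (4,5) (5,1) (5,2) (5,3) (5,4) (5,5) (6,1) (6,2) (6,3) (6,4) (6,5)] -> total=21
Click 3 (1,5) count=3: revealed 1 new [(1,5)] -> total=22

Answer: 22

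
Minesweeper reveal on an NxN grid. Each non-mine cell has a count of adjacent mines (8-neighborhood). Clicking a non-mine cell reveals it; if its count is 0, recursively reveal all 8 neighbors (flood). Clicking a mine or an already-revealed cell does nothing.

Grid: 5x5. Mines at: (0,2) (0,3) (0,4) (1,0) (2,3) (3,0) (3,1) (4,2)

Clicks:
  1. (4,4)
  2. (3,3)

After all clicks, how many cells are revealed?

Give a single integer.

Click 1 (4,4) count=0: revealed 4 new [(3,3) (3,4) (4,3) (4,4)] -> total=4
Click 2 (3,3) count=2: revealed 0 new [(none)] -> total=4

Answer: 4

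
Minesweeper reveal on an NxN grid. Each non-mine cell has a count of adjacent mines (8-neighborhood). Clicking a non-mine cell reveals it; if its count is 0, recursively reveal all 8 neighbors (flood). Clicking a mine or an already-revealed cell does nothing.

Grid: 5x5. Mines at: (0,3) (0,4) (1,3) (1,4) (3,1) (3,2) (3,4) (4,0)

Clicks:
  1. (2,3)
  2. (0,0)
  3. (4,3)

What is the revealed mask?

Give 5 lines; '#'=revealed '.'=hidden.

Answer: ###..
###..
####.
.....
...#.

Derivation:
Click 1 (2,3) count=4: revealed 1 new [(2,3)] -> total=1
Click 2 (0,0) count=0: revealed 9 new [(0,0) (0,1) (0,2) (1,0) (1,1) (1,2) (2,0) (2,1) (2,2)] -> total=10
Click 3 (4,3) count=2: revealed 1 new [(4,3)] -> total=11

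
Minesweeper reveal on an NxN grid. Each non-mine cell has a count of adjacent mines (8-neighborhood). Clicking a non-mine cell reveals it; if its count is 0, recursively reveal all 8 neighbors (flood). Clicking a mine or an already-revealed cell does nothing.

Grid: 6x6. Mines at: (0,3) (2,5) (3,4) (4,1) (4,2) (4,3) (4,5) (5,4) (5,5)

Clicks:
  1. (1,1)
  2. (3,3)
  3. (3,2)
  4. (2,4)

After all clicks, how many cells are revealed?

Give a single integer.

Answer: 16

Derivation:
Click 1 (1,1) count=0: revealed 15 new [(0,0) (0,1) (0,2) (1,0) (1,1) (1,2) (1,3) (2,0) (2,1) (2,2) (2,3) (3,0) (3,1) (3,2) (3,3)] -> total=15
Click 2 (3,3) count=3: revealed 0 new [(none)] -> total=15
Click 3 (3,2) count=3: revealed 0 new [(none)] -> total=15
Click 4 (2,4) count=2: revealed 1 new [(2,4)] -> total=16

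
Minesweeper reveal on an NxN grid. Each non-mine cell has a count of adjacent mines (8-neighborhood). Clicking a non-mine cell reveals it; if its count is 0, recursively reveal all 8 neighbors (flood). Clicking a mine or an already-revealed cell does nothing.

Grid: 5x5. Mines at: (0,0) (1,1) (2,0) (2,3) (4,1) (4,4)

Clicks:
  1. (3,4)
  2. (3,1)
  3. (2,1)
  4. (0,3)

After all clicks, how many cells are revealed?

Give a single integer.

Click 1 (3,4) count=2: revealed 1 new [(3,4)] -> total=1
Click 2 (3,1) count=2: revealed 1 new [(3,1)] -> total=2
Click 3 (2,1) count=2: revealed 1 new [(2,1)] -> total=3
Click 4 (0,3) count=0: revealed 6 new [(0,2) (0,3) (0,4) (1,2) (1,3) (1,4)] -> total=9

Answer: 9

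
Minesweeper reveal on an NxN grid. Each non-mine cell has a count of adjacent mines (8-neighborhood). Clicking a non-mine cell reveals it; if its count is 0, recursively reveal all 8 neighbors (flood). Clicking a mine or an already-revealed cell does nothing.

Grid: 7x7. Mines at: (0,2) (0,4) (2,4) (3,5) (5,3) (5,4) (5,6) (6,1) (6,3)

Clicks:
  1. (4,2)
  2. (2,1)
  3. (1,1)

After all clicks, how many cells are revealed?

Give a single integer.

Answer: 21

Derivation:
Click 1 (4,2) count=1: revealed 1 new [(4,2)] -> total=1
Click 2 (2,1) count=0: revealed 20 new [(0,0) (0,1) (1,0) (1,1) (1,2) (1,3) (2,0) (2,1) (2,2) (2,3) (3,0) (3,1) (3,2) (3,3) (4,0) (4,1) (4,3) (5,0) (5,1) (5,2)] -> total=21
Click 3 (1,1) count=1: revealed 0 new [(none)] -> total=21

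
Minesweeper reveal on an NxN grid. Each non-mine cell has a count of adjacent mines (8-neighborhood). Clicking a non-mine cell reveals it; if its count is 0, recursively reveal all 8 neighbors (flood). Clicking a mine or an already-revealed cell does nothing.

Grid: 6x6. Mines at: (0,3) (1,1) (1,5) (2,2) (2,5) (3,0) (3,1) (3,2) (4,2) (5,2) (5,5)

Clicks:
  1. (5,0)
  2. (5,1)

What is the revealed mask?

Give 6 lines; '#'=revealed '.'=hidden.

Click 1 (5,0) count=0: revealed 4 new [(4,0) (4,1) (5,0) (5,1)] -> total=4
Click 2 (5,1) count=2: revealed 0 new [(none)] -> total=4

Answer: ......
......
......
......
##....
##....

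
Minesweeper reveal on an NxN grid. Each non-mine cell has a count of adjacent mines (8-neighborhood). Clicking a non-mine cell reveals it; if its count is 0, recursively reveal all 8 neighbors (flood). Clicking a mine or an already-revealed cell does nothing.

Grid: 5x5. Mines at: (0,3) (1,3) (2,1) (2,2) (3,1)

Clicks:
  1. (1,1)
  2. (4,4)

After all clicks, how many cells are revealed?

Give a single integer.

Click 1 (1,1) count=2: revealed 1 new [(1,1)] -> total=1
Click 2 (4,4) count=0: revealed 8 new [(2,3) (2,4) (3,2) (3,3) (3,4) (4,2) (4,3) (4,4)] -> total=9

Answer: 9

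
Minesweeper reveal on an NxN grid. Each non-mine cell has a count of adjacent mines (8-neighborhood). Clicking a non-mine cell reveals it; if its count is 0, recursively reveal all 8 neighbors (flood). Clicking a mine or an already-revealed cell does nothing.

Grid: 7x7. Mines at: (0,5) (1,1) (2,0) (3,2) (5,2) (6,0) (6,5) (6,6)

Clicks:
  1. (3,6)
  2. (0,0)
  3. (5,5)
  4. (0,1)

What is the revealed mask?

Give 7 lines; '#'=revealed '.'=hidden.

Click 1 (3,6) count=0: revealed 25 new [(0,2) (0,3) (0,4) (1,2) (1,3) (1,4) (1,5) (1,6) (2,2) (2,3) (2,4) (2,5) (2,6) (3,3) (3,4) (3,5) (3,6) (4,3) (4,4) (4,5) (4,6) (5,3) (5,4) (5,5) (5,6)] -> total=25
Click 2 (0,0) count=1: revealed 1 new [(0,0)] -> total=26
Click 3 (5,5) count=2: revealed 0 new [(none)] -> total=26
Click 4 (0,1) count=1: revealed 1 new [(0,1)] -> total=27

Answer: #####..
..#####
..#####
...####
...####
...####
.......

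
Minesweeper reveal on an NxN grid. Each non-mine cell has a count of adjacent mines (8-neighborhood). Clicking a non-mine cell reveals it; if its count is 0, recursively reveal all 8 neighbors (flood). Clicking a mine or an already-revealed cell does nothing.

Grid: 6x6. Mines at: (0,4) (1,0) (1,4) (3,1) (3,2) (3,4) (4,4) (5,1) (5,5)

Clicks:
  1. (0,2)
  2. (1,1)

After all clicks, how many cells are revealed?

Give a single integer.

Answer: 9

Derivation:
Click 1 (0,2) count=0: revealed 9 new [(0,1) (0,2) (0,3) (1,1) (1,2) (1,3) (2,1) (2,2) (2,3)] -> total=9
Click 2 (1,1) count=1: revealed 0 new [(none)] -> total=9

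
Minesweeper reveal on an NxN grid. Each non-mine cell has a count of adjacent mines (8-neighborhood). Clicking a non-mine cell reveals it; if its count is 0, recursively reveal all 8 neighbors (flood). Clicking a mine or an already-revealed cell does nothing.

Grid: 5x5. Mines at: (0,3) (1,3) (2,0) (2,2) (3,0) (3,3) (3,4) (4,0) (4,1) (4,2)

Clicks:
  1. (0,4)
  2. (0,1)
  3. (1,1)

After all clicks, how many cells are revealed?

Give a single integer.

Answer: 7

Derivation:
Click 1 (0,4) count=2: revealed 1 new [(0,4)] -> total=1
Click 2 (0,1) count=0: revealed 6 new [(0,0) (0,1) (0,2) (1,0) (1,1) (1,2)] -> total=7
Click 3 (1,1) count=2: revealed 0 new [(none)] -> total=7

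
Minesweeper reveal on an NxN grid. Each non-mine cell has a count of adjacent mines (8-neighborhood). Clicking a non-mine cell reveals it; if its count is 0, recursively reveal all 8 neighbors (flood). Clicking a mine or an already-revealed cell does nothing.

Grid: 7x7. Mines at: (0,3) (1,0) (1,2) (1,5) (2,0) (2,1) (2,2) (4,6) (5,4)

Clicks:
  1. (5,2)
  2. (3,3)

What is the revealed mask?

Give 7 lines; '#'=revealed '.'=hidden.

Answer: .......
.......
.......
####...
####...
####...
####...

Derivation:
Click 1 (5,2) count=0: revealed 16 new [(3,0) (3,1) (3,2) (3,3) (4,0) (4,1) (4,2) (4,3) (5,0) (5,1) (5,2) (5,3) (6,0) (6,1) (6,2) (6,3)] -> total=16
Click 2 (3,3) count=1: revealed 0 new [(none)] -> total=16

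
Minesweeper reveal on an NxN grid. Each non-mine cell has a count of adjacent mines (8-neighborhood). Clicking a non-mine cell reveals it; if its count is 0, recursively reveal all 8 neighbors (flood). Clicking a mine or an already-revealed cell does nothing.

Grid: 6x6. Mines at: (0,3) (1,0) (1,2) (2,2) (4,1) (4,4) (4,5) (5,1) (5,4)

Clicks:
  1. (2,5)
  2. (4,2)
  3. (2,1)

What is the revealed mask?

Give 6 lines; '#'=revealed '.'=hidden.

Click 1 (2,5) count=0: revealed 11 new [(0,4) (0,5) (1,3) (1,4) (1,5) (2,3) (2,4) (2,5) (3,3) (3,4) (3,5)] -> total=11
Click 2 (4,2) count=2: revealed 1 new [(4,2)] -> total=12
Click 3 (2,1) count=3: revealed 1 new [(2,1)] -> total=13

Answer: ....##
...###
.#.###
...###
..#...
......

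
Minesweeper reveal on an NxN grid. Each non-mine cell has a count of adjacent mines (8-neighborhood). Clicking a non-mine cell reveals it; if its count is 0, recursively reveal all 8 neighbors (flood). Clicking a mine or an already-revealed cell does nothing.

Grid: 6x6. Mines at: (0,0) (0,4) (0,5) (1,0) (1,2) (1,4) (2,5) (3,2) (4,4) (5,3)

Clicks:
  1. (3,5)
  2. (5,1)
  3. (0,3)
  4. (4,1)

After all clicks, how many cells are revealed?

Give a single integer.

Click 1 (3,5) count=2: revealed 1 new [(3,5)] -> total=1
Click 2 (5,1) count=0: revealed 10 new [(2,0) (2,1) (3,0) (3,1) (4,0) (4,1) (4,2) (5,0) (5,1) (5,2)] -> total=11
Click 3 (0,3) count=3: revealed 1 new [(0,3)] -> total=12
Click 4 (4,1) count=1: revealed 0 new [(none)] -> total=12

Answer: 12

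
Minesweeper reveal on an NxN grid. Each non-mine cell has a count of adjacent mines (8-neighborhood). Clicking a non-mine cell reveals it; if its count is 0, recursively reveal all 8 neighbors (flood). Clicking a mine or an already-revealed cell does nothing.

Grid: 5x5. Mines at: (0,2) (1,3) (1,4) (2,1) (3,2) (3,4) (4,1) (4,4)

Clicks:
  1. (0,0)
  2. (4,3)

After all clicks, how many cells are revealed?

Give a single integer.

Click 1 (0,0) count=0: revealed 4 new [(0,0) (0,1) (1,0) (1,1)] -> total=4
Click 2 (4,3) count=3: revealed 1 new [(4,3)] -> total=5

Answer: 5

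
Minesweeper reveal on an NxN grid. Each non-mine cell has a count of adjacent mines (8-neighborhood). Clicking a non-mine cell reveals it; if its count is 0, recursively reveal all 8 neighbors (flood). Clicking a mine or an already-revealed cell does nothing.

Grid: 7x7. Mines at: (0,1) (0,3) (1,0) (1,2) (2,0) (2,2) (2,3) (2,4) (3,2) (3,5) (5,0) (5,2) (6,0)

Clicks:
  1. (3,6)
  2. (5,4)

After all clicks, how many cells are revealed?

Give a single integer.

Answer: 13

Derivation:
Click 1 (3,6) count=1: revealed 1 new [(3,6)] -> total=1
Click 2 (5,4) count=0: revealed 12 new [(4,3) (4,4) (4,5) (4,6) (5,3) (5,4) (5,5) (5,6) (6,3) (6,4) (6,5) (6,6)] -> total=13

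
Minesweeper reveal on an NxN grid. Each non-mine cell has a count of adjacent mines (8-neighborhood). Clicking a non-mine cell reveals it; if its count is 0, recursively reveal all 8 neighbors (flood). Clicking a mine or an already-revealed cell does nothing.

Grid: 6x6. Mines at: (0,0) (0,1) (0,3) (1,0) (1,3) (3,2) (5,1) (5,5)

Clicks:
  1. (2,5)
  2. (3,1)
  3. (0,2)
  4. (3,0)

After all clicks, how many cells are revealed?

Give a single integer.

Answer: 20

Derivation:
Click 1 (2,5) count=0: revealed 13 new [(0,4) (0,5) (1,4) (1,5) (2,3) (2,4) (2,5) (3,3) (3,4) (3,5) (4,3) (4,4) (4,5)] -> total=13
Click 2 (3,1) count=1: revealed 1 new [(3,1)] -> total=14
Click 3 (0,2) count=3: revealed 1 new [(0,2)] -> total=15
Click 4 (3,0) count=0: revealed 5 new [(2,0) (2,1) (3,0) (4,0) (4,1)] -> total=20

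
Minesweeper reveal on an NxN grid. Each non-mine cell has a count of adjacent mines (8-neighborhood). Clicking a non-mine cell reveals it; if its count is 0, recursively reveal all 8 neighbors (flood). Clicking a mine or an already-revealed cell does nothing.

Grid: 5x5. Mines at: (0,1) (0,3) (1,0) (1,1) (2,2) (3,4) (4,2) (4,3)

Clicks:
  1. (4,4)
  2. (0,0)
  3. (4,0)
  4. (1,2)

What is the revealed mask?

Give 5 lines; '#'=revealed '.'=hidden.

Click 1 (4,4) count=2: revealed 1 new [(4,4)] -> total=1
Click 2 (0,0) count=3: revealed 1 new [(0,0)] -> total=2
Click 3 (4,0) count=0: revealed 6 new [(2,0) (2,1) (3,0) (3,1) (4,0) (4,1)] -> total=8
Click 4 (1,2) count=4: revealed 1 new [(1,2)] -> total=9

Answer: #....
..#..
##...
##...
##..#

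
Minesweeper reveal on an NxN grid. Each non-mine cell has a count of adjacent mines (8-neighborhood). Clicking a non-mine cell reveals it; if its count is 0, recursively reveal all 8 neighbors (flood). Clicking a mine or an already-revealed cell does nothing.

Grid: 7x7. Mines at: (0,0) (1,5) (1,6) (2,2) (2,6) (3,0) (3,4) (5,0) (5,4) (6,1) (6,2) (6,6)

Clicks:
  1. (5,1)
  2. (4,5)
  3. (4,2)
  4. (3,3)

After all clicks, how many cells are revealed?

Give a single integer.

Click 1 (5,1) count=3: revealed 1 new [(5,1)] -> total=1
Click 2 (4,5) count=2: revealed 1 new [(4,5)] -> total=2
Click 3 (4,2) count=0: revealed 8 new [(3,1) (3,2) (3,3) (4,1) (4,2) (4,3) (5,2) (5,3)] -> total=10
Click 4 (3,3) count=2: revealed 0 new [(none)] -> total=10

Answer: 10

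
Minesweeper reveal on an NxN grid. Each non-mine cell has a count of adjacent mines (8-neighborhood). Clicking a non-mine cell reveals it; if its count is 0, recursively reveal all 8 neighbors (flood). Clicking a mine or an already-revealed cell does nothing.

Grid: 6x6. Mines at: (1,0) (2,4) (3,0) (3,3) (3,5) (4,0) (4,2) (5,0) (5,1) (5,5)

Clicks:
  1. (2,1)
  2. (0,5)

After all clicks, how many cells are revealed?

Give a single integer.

Click 1 (2,1) count=2: revealed 1 new [(2,1)] -> total=1
Click 2 (0,5) count=0: revealed 12 new [(0,1) (0,2) (0,3) (0,4) (0,5) (1,1) (1,2) (1,3) (1,4) (1,5) (2,2) (2,3)] -> total=13

Answer: 13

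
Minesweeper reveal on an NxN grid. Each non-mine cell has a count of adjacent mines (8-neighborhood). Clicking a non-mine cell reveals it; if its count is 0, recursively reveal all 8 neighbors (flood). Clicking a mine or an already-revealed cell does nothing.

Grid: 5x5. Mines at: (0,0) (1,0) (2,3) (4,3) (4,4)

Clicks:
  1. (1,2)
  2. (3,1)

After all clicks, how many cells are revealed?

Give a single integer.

Answer: 10

Derivation:
Click 1 (1,2) count=1: revealed 1 new [(1,2)] -> total=1
Click 2 (3,1) count=0: revealed 9 new [(2,0) (2,1) (2,2) (3,0) (3,1) (3,2) (4,0) (4,1) (4,2)] -> total=10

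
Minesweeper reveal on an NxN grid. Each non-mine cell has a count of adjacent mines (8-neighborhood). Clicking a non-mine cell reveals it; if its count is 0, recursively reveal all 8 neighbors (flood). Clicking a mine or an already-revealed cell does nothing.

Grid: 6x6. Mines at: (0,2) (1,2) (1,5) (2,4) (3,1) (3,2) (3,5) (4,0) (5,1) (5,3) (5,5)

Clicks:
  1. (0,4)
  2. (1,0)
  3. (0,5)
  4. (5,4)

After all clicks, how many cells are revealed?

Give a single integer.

Click 1 (0,4) count=1: revealed 1 new [(0,4)] -> total=1
Click 2 (1,0) count=0: revealed 6 new [(0,0) (0,1) (1,0) (1,1) (2,0) (2,1)] -> total=7
Click 3 (0,5) count=1: revealed 1 new [(0,5)] -> total=8
Click 4 (5,4) count=2: revealed 1 new [(5,4)] -> total=9

Answer: 9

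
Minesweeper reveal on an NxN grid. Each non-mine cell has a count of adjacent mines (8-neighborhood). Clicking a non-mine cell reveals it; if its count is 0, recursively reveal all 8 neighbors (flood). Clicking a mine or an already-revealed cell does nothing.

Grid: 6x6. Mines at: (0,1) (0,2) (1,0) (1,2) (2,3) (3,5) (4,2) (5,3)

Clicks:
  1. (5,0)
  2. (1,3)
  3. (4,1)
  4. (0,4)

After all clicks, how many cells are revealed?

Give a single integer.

Click 1 (5,0) count=0: revealed 8 new [(2,0) (2,1) (3,0) (3,1) (4,0) (4,1) (5,0) (5,1)] -> total=8
Click 2 (1,3) count=3: revealed 1 new [(1,3)] -> total=9
Click 3 (4,1) count=1: revealed 0 new [(none)] -> total=9
Click 4 (0,4) count=0: revealed 7 new [(0,3) (0,4) (0,5) (1,4) (1,5) (2,4) (2,5)] -> total=16

Answer: 16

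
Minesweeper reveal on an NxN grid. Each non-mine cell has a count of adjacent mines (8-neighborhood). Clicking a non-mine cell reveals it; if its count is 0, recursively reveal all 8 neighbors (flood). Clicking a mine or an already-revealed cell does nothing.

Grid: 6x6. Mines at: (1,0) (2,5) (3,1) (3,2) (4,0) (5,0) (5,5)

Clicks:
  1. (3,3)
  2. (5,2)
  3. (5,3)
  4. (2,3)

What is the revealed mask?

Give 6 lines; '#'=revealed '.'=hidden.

Click 1 (3,3) count=1: revealed 1 new [(3,3)] -> total=1
Click 2 (5,2) count=0: revealed 8 new [(4,1) (4,2) (4,3) (4,4) (5,1) (5,2) (5,3) (5,4)] -> total=9
Click 3 (5,3) count=0: revealed 0 new [(none)] -> total=9
Click 4 (2,3) count=1: revealed 1 new [(2,3)] -> total=10

Answer: ......
......
...#..
...#..
.####.
.####.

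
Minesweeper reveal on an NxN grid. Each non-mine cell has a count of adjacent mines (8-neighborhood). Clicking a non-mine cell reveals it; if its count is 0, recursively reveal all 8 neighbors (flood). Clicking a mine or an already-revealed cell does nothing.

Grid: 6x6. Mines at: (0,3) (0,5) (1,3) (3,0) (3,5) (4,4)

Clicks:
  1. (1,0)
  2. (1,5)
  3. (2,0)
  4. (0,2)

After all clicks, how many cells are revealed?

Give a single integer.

Click 1 (1,0) count=0: revealed 9 new [(0,0) (0,1) (0,2) (1,0) (1,1) (1,2) (2,0) (2,1) (2,2)] -> total=9
Click 2 (1,5) count=1: revealed 1 new [(1,5)] -> total=10
Click 3 (2,0) count=1: revealed 0 new [(none)] -> total=10
Click 4 (0,2) count=2: revealed 0 new [(none)] -> total=10

Answer: 10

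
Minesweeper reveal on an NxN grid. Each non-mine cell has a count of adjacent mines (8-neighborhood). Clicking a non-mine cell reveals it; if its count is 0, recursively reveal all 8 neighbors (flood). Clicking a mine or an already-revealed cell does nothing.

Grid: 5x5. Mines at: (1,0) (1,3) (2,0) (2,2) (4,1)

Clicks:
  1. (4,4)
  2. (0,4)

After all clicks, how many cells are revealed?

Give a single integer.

Click 1 (4,4) count=0: revealed 8 new [(2,3) (2,4) (3,2) (3,3) (3,4) (4,2) (4,3) (4,4)] -> total=8
Click 2 (0,4) count=1: revealed 1 new [(0,4)] -> total=9

Answer: 9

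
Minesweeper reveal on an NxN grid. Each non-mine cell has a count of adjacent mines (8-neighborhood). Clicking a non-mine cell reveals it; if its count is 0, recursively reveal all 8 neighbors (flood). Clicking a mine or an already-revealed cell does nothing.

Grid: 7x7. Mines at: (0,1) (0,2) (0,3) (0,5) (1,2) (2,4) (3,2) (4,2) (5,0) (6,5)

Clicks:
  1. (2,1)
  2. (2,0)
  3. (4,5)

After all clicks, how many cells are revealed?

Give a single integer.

Click 1 (2,1) count=2: revealed 1 new [(2,1)] -> total=1
Click 2 (2,0) count=0: revealed 7 new [(1,0) (1,1) (2,0) (3,0) (3,1) (4,0) (4,1)] -> total=8
Click 3 (4,5) count=0: revealed 16 new [(1,5) (1,6) (2,5) (2,6) (3,3) (3,4) (3,5) (3,6) (4,3) (4,4) (4,5) (4,6) (5,3) (5,4) (5,5) (5,6)] -> total=24

Answer: 24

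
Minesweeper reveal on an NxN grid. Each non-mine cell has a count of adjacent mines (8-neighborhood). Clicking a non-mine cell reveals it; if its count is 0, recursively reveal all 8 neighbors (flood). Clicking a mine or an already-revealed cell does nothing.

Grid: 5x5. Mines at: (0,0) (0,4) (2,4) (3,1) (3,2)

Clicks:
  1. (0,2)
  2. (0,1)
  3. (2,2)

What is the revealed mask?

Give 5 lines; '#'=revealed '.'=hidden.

Click 1 (0,2) count=0: revealed 9 new [(0,1) (0,2) (0,3) (1,1) (1,2) (1,3) (2,1) (2,2) (2,3)] -> total=9
Click 2 (0,1) count=1: revealed 0 new [(none)] -> total=9
Click 3 (2,2) count=2: revealed 0 new [(none)] -> total=9

Answer: .###.
.###.
.###.
.....
.....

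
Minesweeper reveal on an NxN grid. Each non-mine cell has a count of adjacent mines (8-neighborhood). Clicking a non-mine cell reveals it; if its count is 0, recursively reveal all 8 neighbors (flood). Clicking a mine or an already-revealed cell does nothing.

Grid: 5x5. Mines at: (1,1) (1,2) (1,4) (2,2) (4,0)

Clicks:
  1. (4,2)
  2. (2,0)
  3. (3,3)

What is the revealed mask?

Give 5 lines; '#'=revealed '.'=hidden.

Answer: .....
.....
#..##
.####
.####

Derivation:
Click 1 (4,2) count=0: revealed 10 new [(2,3) (2,4) (3,1) (3,2) (3,3) (3,4) (4,1) (4,2) (4,3) (4,4)] -> total=10
Click 2 (2,0) count=1: revealed 1 new [(2,0)] -> total=11
Click 3 (3,3) count=1: revealed 0 new [(none)] -> total=11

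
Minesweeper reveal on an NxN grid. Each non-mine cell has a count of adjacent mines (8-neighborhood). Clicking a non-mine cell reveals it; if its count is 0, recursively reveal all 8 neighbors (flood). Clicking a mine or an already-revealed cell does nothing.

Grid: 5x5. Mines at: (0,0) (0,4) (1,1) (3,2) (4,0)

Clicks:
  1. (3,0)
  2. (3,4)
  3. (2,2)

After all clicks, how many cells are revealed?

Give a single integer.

Click 1 (3,0) count=1: revealed 1 new [(3,0)] -> total=1
Click 2 (3,4) count=0: revealed 8 new [(1,3) (1,4) (2,3) (2,4) (3,3) (3,4) (4,3) (4,4)] -> total=9
Click 3 (2,2) count=2: revealed 1 new [(2,2)] -> total=10

Answer: 10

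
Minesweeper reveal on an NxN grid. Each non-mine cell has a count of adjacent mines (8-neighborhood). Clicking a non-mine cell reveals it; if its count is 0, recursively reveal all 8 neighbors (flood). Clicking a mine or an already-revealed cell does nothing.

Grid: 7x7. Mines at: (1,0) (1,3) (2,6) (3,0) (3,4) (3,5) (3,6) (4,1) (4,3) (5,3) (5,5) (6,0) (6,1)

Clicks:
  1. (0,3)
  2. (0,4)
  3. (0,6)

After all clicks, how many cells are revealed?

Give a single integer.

Click 1 (0,3) count=1: revealed 1 new [(0,3)] -> total=1
Click 2 (0,4) count=1: revealed 1 new [(0,4)] -> total=2
Click 3 (0,6) count=0: revealed 5 new [(0,5) (0,6) (1,4) (1,5) (1,6)] -> total=7

Answer: 7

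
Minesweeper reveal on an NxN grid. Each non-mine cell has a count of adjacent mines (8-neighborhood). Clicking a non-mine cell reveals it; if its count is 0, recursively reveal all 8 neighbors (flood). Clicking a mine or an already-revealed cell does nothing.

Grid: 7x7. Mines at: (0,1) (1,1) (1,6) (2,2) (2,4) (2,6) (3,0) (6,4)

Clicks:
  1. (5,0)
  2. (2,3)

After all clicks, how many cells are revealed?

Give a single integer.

Answer: 27

Derivation:
Click 1 (5,0) count=0: revealed 26 new [(3,1) (3,2) (3,3) (3,4) (3,5) (3,6) (4,0) (4,1) (4,2) (4,3) (4,4) (4,5) (4,6) (5,0) (5,1) (5,2) (5,3) (5,4) (5,5) (5,6) (6,0) (6,1) (6,2) (6,3) (6,5) (6,6)] -> total=26
Click 2 (2,3) count=2: revealed 1 new [(2,3)] -> total=27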